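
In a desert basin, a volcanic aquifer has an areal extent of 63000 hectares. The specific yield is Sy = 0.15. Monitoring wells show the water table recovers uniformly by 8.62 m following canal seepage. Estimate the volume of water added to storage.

ΔV ≈ 8.15 × 10^8 m³

A = 63000 hectares = 6.3 × 10^8 m²
ΔV = Sy × A × Δh = 0.15 × 6.3 × 10^8 m² × 8.62 m = 8.146 × 10^8 m³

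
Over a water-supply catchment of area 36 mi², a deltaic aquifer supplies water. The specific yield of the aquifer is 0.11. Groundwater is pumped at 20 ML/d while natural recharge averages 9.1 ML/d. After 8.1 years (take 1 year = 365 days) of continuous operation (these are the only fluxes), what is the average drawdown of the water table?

Δh ≈ 3.14 m

A = 36 mi² = 9.324 × 10^7 m²
Net abstraction = 20 − 9.1 = 10.9 ML/d
Q_net = 10.9 ML/d = 10900 m³/d
t = 8.1 years = 2956 d
ΔV = Q × t = 10900 m³/d × 2956 d = 3.223 × 10^7 m³
Δh = ΔV / (Sy × A) = 3.223 × 10^7 / (0.11 × 9.324 × 10^7) = 3.142 m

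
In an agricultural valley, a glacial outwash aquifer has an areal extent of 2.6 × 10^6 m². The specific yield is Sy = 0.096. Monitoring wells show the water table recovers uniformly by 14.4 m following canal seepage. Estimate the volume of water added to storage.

ΔV ≈ 3.59 × 10^6 m³

ΔV = Sy × A × Δh = 0.096 × 2.6 × 10^6 m² × 14.4 m = 3.594 × 10^6 m³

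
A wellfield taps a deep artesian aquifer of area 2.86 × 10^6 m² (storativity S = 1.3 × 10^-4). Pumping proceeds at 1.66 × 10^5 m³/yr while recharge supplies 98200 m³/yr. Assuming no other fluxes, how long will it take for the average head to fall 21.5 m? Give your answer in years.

ΔV = S × A × Δh = 1.3 × 10^-4 × 2.86 × 10^6 × 21.5 = 7994 m³
Net withdrawal = 1.66 × 10^5 − 98200 = 67800 m³/yr = 185.8 m³/d
t = ΔV / Q = 7994 m³ / 185.8 m³/d = 43.03 d
t = 43.03 d ≈ 0.1179 years

t ≈ 0.118 years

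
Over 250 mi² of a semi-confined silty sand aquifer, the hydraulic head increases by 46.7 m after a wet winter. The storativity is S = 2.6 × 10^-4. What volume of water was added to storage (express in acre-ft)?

ΔV ≈ 6370 acre-ft

A = 250 mi² = 6.475 × 10^8 m²
ΔV = S × A × Δh = 2.6 × 10^-4 × 6.475 × 10^8 m² × 46.7 m = 7.862 × 10^6 m³
ΔV = 7.862 × 10^6 m³ = 6374 acre-ft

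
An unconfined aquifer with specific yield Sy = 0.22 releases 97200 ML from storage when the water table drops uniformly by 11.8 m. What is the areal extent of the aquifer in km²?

ΔV = 97200 ML = 9.72 × 10^7 m³
A = ΔV / (Sy × Δh) = 9.72 × 10^7 / (0.22 × 11.8) = 3.744 × 10^7 m²
A = 3.744 × 10^7 m² = 37.44 km²

A ≈ 37.4 km²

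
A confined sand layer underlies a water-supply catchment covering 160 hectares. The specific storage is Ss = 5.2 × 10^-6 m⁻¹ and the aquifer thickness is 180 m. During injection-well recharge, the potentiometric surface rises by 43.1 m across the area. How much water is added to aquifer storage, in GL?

S = Ss × b = 5.2 × 10^-6 m⁻¹ × 180 m = 9.36 × 10^-4
A = 160 hectares = 1.6 × 10^6 m²
ΔV = S × A × Δh = 9.36 × 10^-4 × 1.6 × 10^6 m² × 43.1 m = 64550 m³
ΔV = 64550 m³ = 0.06455 GL

ΔV ≈ 0.0645 GL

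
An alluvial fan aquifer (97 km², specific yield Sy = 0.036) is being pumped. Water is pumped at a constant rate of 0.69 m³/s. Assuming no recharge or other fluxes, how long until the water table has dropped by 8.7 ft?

A = 97 km² = 9.7 × 10^7 m²
Δh = 8.7 ft = 2.652 m
ΔV = Sy × A × Δh = 0.036 × 9.7 × 10^7 × 2.652 = 9.26 × 10^6 m³
Q = 0.69 m³/s = 59620 m³/d
t = ΔV / Q = 9.26 × 10^6 m³ / 59620 m³/d = 155.3 d

t ≈ 155 days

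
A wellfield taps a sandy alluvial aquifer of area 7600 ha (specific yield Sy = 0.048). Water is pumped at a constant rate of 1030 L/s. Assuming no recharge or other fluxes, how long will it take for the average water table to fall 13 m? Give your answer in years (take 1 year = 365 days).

A = 7600 ha = 7.6 × 10^7 m²
ΔV = Sy × A × Δh = 0.048 × 7.6 × 10^7 × 13 = 4.742 × 10^7 m³
Q = 1030 L/s = 88990 m³/d
t = ΔV / Q = 4.742 × 10^7 m³ / 88990 m³/d = 532.9 d
t = 532.9 d ≈ 1.46 years

t ≈ 1.46 years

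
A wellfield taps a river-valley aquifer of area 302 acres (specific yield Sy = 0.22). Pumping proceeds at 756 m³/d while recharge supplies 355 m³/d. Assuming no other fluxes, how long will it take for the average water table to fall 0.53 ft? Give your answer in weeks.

A = 302 acres = 1.222 × 10^6 m²
Δh = 0.53 ft = 0.1615 m
ΔV = Sy × A × Δh = 0.22 × 1.222 × 10^6 × 0.1615 = 43430 m³
Net withdrawal = 756 − 355 = 401 m³/d
t = ΔV / Q = 43430 m³ / 401 m³/d = 108.3 d
t = 108.3 d ≈ 15.47 weeks

t ≈ 15.5 weeks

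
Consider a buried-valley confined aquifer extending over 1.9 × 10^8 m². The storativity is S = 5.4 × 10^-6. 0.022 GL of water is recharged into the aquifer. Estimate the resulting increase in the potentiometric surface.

ΔV = 0.022 GL = 22000 m³
Δh = ΔV / (S × A) = 22000 m³ / (5.4 × 10^-6 × 1.9 × 10^8 m²) = 21.44 m

Δh ≈ 21.4 m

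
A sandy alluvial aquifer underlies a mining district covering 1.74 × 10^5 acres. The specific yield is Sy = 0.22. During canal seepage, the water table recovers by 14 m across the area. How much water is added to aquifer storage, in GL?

ΔV ≈ 2170 GL

A = 1.74 × 10^5 acres = 7.042 × 10^8 m²
ΔV = Sy × A × Δh = 0.22 × 7.042 × 10^8 m² × 14 m = 2.169 × 10^9 m³
ΔV = 2.169 × 10^9 m³ = 2169 GL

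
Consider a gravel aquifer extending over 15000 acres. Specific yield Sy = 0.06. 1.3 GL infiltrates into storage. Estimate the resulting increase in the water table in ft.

A = 15000 acres = 6.07 × 10^7 m²
ΔV = 1.3 GL = 1.3 × 10^6 m³
Δh = ΔV / (Sy × A) = 1.3 × 10^6 m³ / (0.06 × 6.07 × 10^7 m²) = 0.3569 m
Δh = 0.3569 m = 1.171 ft

Δh ≈ 1.17 ft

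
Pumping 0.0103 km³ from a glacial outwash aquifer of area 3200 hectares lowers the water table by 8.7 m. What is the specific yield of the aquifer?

Sy ≈ 0.037

A = 3200 hectares = 3.2 × 10^7 m²
ΔV = 0.0103 km³ = 1.03 × 10^7 m³
Sy = ΔV / (A × Δh) = 1.03 × 10^7 m³ / (3.2 × 10^7 m² × 8.7 m) = 0.037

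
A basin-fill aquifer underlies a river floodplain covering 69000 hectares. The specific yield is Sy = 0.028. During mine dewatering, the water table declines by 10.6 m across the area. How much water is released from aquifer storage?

A = 69000 hectares = 6.9 × 10^8 m²
ΔV = Sy × A × Δh = 0.028 × 6.9 × 10^8 m² × 10.6 m = 2.048 × 10^8 m³

ΔV ≈ 2.05 × 10^8 m³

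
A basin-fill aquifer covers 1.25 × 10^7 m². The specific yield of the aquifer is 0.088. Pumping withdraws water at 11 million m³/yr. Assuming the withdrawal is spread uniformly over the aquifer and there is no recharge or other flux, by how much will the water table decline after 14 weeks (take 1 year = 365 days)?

Q = 11 million m³/yr = 30140 m³/d
t = 14 weeks = 98 d
ΔV = Q × t = 30140 m³/d × 98 d = 2.953 × 10^6 m³
Δh = ΔV / (Sy × A) = 2.953 × 10^6 / (0.088 × 1.25 × 10^7) = 2.685 m

Δh ≈ 2.68 m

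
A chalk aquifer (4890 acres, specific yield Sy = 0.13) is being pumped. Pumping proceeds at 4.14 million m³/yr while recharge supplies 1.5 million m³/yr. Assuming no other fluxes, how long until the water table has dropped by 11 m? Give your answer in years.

A = 4890 acres = 1.979 × 10^7 m²
ΔV = Sy × A × Δh = 0.13 × 1.979 × 10^7 × 11 = 2.83 × 10^7 m³
Net withdrawal = 4.14 − 1.5 = 2.64 million m³/yr = 7233 m³/d
t = ΔV / Q = 2.83 × 10^7 m³ / 7233 m³/d = 3912 d
t = 3912 d ≈ 10.72 years

t ≈ 10.7 years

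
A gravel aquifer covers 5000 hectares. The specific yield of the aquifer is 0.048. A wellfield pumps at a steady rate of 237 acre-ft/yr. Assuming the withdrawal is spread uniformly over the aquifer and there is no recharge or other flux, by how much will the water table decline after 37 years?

A = 5000 hectares = 5 × 10^7 m²
Q = 237 acre-ft/yr = 800.9 m³/d
t = 37 years = 13500 d
ΔV = Q × t = 800.9 m³/d × 13500 d = 1.082 × 10^7 m³
Δh = ΔV / (Sy × A) = 1.082 × 10^7 / (0.048 × 5 × 10^7) = 4.507 m

Δh ≈ 4.51 m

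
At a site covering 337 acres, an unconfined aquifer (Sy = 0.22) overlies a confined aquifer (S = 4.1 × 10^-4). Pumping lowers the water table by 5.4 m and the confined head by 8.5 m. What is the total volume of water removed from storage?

A = 337 acres = 1.364 × 10^6 m²
Unconfined: ΔV_u = Sy × A × Δh_u = 0.22 × 1.364 × 10^6 × 5.4 = 1.62 × 10^6 m³
Confined: ΔV_c = S × A × Δh_c = 4.1 × 10^-4 × 1.364 × 10^6 × 8.5 = 4753 m³
Total ΔV = 1.62 × 10^6 + 4753 = 1.625 × 10^6 m³

ΔV ≈ 1.62 × 10^6 m³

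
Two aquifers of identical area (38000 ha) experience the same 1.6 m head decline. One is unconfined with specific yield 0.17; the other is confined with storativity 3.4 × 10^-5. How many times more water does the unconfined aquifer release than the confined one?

ΔV_u / ΔV_c ≈ 5000

A = 38000 ha = 3.8 × 10^8 m²
Unconfined: ΔV_u = Sy × A × Δh = 0.17 × 3.8 × 10^8 × 1.6 = 1.034 × 10^8 m³
Confined: ΔV_c = S × A × Δh = 3.4 × 10^-5 × 3.8 × 10^8 × 1.6 = 20670 m³
Ratio = ΔV_u / ΔV_c = Sy / S = 0.17 / 3.4 × 10^-5 = 5000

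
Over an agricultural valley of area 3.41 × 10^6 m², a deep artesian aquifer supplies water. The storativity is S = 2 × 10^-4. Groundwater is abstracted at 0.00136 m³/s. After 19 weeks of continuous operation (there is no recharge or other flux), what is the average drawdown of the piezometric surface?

Q = 0.00136 m³/s = 117.5 m³/d
t = 19 weeks = 133 d
ΔV = Q × t = 117.5 m³/d × 133 d = 15630 m³
Δh = ΔV / (S × A) = 15630 / (2 × 10^-4 × 3.41 × 10^6) = 22.92 m

Δh ≈ 22.9 m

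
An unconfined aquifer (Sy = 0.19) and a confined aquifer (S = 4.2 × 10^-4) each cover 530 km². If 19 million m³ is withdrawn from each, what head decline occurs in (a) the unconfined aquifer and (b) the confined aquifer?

A = 530 km² = 5.3 × 10^8 m²
ΔV = 19 million m³ = 1.9 × 10^7 m³
Unconfined: Δh_u = ΔV/(Sy·A) = 1.9 × 10^7/(0.19 × 5.3 × 10^8) = 0.1887 m
Confined: Δh_c = ΔV/(S·A) = 1.9 × 10^7/(4.2 × 10^-4 × 5.3 × 10^8) = 85.35 m

Δh_u ≈ 0.189 m; Δh_c ≈ 85.4 m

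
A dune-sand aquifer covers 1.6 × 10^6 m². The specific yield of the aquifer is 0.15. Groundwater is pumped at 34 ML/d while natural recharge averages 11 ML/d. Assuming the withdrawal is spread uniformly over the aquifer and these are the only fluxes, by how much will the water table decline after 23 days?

Net abstraction = 34 − 11 = 23 ML/d
Q_net = 23 ML/d = 23000 m³/d
ΔV = Q × t = 23000 m³/d × 23 d = 5.29 × 10^5 m³
Δh = ΔV / (Sy × A) = 5.29 × 10^5 / (0.15 × 1.6 × 10^6) = 2.204 m

Δh ≈ 2.2 m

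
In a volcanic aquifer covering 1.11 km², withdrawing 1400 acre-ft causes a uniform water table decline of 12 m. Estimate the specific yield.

A = 1.11 km² = 1.11 × 10^6 m²
ΔV = 1400 acre-ft = 1.727 × 10^6 m³
Sy = ΔV / (A × Δh) = 1.727 × 10^6 m³ / (1.11 × 10^6 m² × 12 m) = 0.1296

Sy ≈ 0.13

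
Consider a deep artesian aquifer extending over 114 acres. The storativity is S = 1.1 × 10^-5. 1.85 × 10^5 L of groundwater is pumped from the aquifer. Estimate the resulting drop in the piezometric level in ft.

A = 114 acres = 4.613 × 10^5 m²
ΔV = 1.85 × 10^5 L = 185 m³
Δh = ΔV / (S × A) = 185 m³ / (1.1 × 10^-5 × 4.613 × 10^5 m²) = 36.45 m
Δh = 36.45 m = 119.6 ft

Δh ≈ 120 ft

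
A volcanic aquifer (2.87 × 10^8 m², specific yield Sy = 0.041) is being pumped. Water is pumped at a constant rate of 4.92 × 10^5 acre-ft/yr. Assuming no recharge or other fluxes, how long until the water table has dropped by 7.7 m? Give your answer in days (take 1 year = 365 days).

t ≈ 54.5 days

ΔV = Sy × A × Δh = 0.041 × 2.87 × 10^8 × 7.7 = 9.061 × 10^7 m³
Q = 4.92 × 10^5 acre-ft/yr = 1.663 × 10^6 m³/d
t = ΔV / Q = 9.061 × 10^7 m³ / 1.663 × 10^6 m³/d = 54.49 d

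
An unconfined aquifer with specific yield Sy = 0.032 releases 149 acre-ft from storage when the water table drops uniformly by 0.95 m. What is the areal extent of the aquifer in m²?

ΔV = 149 acre-ft = 1.838 × 10^5 m³
A = ΔV / (Sy × Δh) = 1.838 × 10^5 / (0.032 × 0.95) = 6.046 × 10^6 m²

A ≈ 6.05 × 10^6 m²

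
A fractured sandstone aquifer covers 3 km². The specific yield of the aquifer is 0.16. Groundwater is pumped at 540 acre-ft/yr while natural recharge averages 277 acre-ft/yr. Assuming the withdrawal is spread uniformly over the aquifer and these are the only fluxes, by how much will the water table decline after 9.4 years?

A = 3 km² = 3 × 10^6 m²
Net abstraction = 540 − 277 = 263 acre-ft/yr
Q_net = 263 acre-ft/yr = 888.8 m³/d
t = 9.4 years = 3431 d
ΔV = Q × t = 888.8 m³/d × 3431 d = 3.049 × 10^6 m³
Δh = ΔV / (Sy × A) = 3.049 × 10^6 / (0.16 × 3 × 10^6) = 6.353 m

Δh ≈ 6.35 m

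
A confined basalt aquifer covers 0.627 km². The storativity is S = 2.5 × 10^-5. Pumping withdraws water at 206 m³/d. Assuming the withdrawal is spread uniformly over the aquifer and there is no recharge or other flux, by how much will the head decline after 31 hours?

A = 0.627 km² = 6.27 × 10^5 m²
t = 31 hours = 1.292 d
ΔV = Q × t = 206 m³/d × 1.292 d = 266.1 m³
Δh = ΔV / (S × A) = 266.1 / (2.5 × 10^-5 × 6.27 × 10^5) = 16.98 m

Δh ≈ 17 m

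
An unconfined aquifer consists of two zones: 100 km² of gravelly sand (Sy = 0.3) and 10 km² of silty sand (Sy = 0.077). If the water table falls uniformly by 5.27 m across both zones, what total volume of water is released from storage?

ΔV ≈ 1.62 × 10^8 m³

A₁ = 100 km² = 1 × 10^8 m²; A₂ = 10 km² = 1 × 10^7 m²
ΔV₁ = 0.3 × 1 × 10^8 × 5.27 = 1.581 × 10^8 m³
ΔV₂ = 0.077 × 1 × 10^7 × 5.27 = 4.058 × 10^6 m³
ΔV = ΔV₁ + ΔV₂ = 1.622 × 10^8 m³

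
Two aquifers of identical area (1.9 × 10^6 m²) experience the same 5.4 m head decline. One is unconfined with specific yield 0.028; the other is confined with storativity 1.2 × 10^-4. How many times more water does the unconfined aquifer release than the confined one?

ΔV_u / ΔV_c ≈ 233

Unconfined: ΔV_u = Sy × A × Δh = 0.028 × 1.9 × 10^6 × 5.4 = 2.873 × 10^5 m³
Confined: ΔV_c = S × A × Δh = 1.2 × 10^-4 × 1.9 × 10^6 × 5.4 = 1231 m³
Ratio = ΔV_u / ΔV_c = Sy / S = 0.028 / 1.2 × 10^-4 = 233.3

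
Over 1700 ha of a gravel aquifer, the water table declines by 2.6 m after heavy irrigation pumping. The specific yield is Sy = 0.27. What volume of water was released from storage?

A = 1700 ha = 1.7 × 10^7 m²
ΔV = Sy × A × Δh = 0.27 × 1.7 × 10^7 m² × 2.6 m = 1.193 × 10^7 m³

ΔV ≈ 1.19 × 10^7 m³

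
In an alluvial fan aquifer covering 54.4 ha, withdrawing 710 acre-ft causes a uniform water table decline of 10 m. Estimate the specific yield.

Sy ≈ 0.16

A = 54.4 ha = 5.44 × 10^5 m²
ΔV = 710 acre-ft = 8.758 × 10^5 m³
Sy = ΔV / (A × Δh) = 8.758 × 10^5 m³ / (5.44 × 10^5 m² × 10 m) = 0.161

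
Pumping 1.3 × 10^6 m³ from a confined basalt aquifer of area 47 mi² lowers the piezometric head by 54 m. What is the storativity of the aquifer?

A = 47 mi² = 1.217 × 10^8 m²
S = ΔV / (A × Δh) = 1.3 × 10^6 m³ / (1.217 × 10^8 m² × 54 m) = 1.978 × 10^-4

S ≈ 2 × 10^-4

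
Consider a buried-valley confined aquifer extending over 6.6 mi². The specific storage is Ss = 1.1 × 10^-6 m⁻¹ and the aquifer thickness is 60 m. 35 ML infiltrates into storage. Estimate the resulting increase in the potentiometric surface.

S = Ss × b = 1.1 × 10^-6 m⁻¹ × 60 m = 6.6 × 10^-5
A = 6.6 mi² = 1.709 × 10^7 m²
ΔV = 35 ML = 35000 m³
Δh = ΔV / (S × A) = 35000 m³ / (6.6 × 10^-5 × 1.709 × 10^7 m²) = 31.02 m

Δh ≈ 31 m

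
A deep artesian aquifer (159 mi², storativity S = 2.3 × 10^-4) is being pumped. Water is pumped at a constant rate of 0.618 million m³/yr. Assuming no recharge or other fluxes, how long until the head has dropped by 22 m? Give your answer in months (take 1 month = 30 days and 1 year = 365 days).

t ≈ 41 months

A = 159 mi² = 4.118 × 10^8 m²
ΔV = S × A × Δh = 2.3 × 10^-4 × 4.118 × 10^8 × 22 = 2.084 × 10^6 m³
Q = 0.618 million m³/yr = 1693 m³/d
t = ΔV / Q = 2.084 × 10^6 m³ / 1693 m³/d = 1231 d
t = 1231 d ≈ 41.02 months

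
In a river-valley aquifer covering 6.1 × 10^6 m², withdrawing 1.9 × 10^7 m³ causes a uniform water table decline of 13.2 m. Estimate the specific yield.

Sy = ΔV / (A × Δh) = 1.9 × 10^7 m³ / (6.1 × 10^6 m² × 13.2 m) = 0.236

Sy ≈ 0.24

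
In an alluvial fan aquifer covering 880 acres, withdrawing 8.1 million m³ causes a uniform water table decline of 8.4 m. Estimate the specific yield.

Sy ≈ 0.27

A = 880 acres = 3.561 × 10^6 m²
ΔV = 8.1 million m³ = 8.1 × 10^6 m³
Sy = ΔV / (A × Δh) = 8.1 × 10^6 m³ / (3.561 × 10^6 m² × 8.4 m) = 0.2708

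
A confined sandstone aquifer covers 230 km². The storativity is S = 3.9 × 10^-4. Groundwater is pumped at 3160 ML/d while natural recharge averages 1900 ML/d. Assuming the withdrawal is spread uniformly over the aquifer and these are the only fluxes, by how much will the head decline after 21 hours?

A = 230 km² = 2.3 × 10^8 m²
Net abstraction = 3160 − 1900 = 1260 ML/d
Q_net = 1260 ML/d = 1.26 × 10^6 m³/d
t = 21 hours = 0.875 d
ΔV = Q × t = 1.26 × 10^6 m³/d × 0.875 d = 1.103 × 10^6 m³
Δh = ΔV / (S × A) = 1.103 × 10^6 / (3.9 × 10^-4 × 2.3 × 10^8) = 12.29 m

Δh ≈ 12.3 m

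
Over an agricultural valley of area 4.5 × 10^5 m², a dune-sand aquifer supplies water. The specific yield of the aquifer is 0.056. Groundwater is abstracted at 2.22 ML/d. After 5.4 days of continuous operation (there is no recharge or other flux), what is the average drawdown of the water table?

Q = 2.22 ML/d = 2220 m³/d
ΔV = Q × t = 2220 m³/d × 5.4 d = 11990 m³
Δh = ΔV / (Sy × A) = 11990 / (0.056 × 4.5 × 10^5) = 0.4757 m

Δh ≈ 0.476 m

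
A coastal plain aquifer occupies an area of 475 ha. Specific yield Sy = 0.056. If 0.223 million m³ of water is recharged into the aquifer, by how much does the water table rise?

A = 475 ha = 4.75 × 10^6 m²
ΔV = 0.223 million m³ = 2.23 × 10^5 m³
Δh = ΔV / (Sy × A) = 2.23 × 10^5 m³ / (0.056 × 4.75 × 10^6 m²) = 0.8383 m

Δh ≈ 0.838 m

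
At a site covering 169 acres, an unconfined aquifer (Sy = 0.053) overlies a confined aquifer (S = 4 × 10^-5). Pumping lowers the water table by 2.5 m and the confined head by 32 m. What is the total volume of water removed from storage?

A = 169 acres = 6.839 × 10^5 m²
Unconfined: ΔV_u = Sy × A × Δh_u = 0.053 × 6.839 × 10^5 × 2.5 = 90620 m³
Confined: ΔV_c = S × A × Δh_c = 4 × 10^-5 × 6.839 × 10^5 × 32 = 875.4 m³
Total ΔV = 90620 + 875.4 = 91490 m³

ΔV ≈ 91500 m³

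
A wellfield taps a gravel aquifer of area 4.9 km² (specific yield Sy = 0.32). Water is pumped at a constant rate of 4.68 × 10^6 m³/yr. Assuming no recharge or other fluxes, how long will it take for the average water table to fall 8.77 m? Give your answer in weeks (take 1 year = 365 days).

A = 4.9 km² = 4.9 × 10^6 m²
ΔV = Sy × A × Δh = 0.32 × 4.9 × 10^6 × 8.77 = 1.375 × 10^7 m³
Q = 4.68 × 10^6 m³/yr = 12820 m³/d
t = ΔV / Q = 1.375 × 10^7 m³ / 12820 m³/d = 1072 d
t = 1072 d ≈ 153.2 weeks

t ≈ 153 weeks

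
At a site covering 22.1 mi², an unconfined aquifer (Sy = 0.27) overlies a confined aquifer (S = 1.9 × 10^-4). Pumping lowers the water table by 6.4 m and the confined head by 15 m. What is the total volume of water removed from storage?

ΔV ≈ 9.91 × 10^7 m³

A = 22.1 mi² = 5.724 × 10^7 m²
Unconfined: ΔV_u = Sy × A × Δh_u = 0.27 × 5.724 × 10^7 × 6.4 = 9.891 × 10^7 m³
Confined: ΔV_c = S × A × Δh_c = 1.9 × 10^-4 × 5.724 × 10^7 × 15 = 1.631 × 10^5 m³
Total ΔV = 9.891 × 10^7 + 1.631 × 10^5 = 9.907 × 10^7 m³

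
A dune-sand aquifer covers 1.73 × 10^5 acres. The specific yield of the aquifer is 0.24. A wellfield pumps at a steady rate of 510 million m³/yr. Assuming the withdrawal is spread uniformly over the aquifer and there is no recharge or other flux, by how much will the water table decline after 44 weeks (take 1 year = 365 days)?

Δh ≈ 2.56 m

A = 1.73 × 10^5 acres = 7.001 × 10^8 m²
Q = 510 million m³/yr = 1.397 × 10^6 m³/d
t = 44 weeks = 308 d
ΔV = Q × t = 1.397 × 10^6 m³/d × 308 d = 4.304 × 10^8 m³
Δh = ΔV / (Sy × A) = 4.304 × 10^8 / (0.24 × 7.001 × 10^8) = 2.561 m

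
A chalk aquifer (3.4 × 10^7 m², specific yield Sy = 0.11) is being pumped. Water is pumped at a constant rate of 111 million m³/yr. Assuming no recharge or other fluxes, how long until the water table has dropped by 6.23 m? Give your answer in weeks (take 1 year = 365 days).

t ≈ 10.9 weeks

ΔV = Sy × A × Δh = 0.11 × 3.4 × 10^7 × 6.23 = 2.33 × 10^7 m³
Q = 111 million m³/yr = 3.041 × 10^5 m³/d
t = ΔV / Q = 2.33 × 10^7 m³ / 3.041 × 10^5 m³/d = 76.62 d
t = 76.62 d ≈ 10.95 weeks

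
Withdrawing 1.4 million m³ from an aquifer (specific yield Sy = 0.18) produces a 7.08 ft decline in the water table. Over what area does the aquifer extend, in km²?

A ≈ 3.6 km²

Δh = 7.08 ft = 2.158 m
ΔV = 1.4 million m³ = 1.4 × 10^6 m³
A = ΔV / (Sy × Δh) = 1.4 × 10^6 / (0.18 × 2.158) = 3.604 × 10^6 m²
A = 3.604 × 10^6 m² = 3.604 km²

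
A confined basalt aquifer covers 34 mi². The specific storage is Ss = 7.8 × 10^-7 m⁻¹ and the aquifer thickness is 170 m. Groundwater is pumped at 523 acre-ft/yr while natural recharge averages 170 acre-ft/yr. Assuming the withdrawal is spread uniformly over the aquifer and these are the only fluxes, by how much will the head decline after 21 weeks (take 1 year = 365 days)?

S = Ss × b = 7.8 × 10^-7 m⁻¹ × 170 m = 1.326 × 10^-4
A = 34 mi² = 8.806 × 10^7 m²
Net abstraction = 523 − 170 = 353 acre-ft/yr
Q_net = 353 acre-ft/yr = 1193 m³/d
t = 21 weeks = 147 d
ΔV = Q × t = 1193 m³/d × 147 d = 1.754 × 10^5 m³
Δh = ΔV / (S × A) = 1.754 × 10^5 / (1.326 × 10^-4 × 8.806 × 10^7) = 15.02 m

Δh ≈ 15 m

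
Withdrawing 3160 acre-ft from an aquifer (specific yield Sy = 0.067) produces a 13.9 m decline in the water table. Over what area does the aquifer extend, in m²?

ΔV = 3160 acre-ft = 3.898 × 10^6 m³
A = ΔV / (Sy × Δh) = 3.898 × 10^6 / (0.067 × 13.9) = 4.185 × 10^6 m²

A ≈ 4.19 × 10^6 m²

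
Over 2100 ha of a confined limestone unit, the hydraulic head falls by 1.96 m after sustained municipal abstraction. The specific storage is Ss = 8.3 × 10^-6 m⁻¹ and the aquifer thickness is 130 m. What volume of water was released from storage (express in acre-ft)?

ΔV ≈ 36 acre-ft

S = Ss × b = 8.3 × 10^-6 m⁻¹ × 130 m = 1.079 × 10^-3
A = 2100 ha = 2.1 × 10^7 m²
ΔV = S × A × Δh = 0.001079 × 2.1 × 10^7 m² × 1.96 m = 44410 m³
ΔV = 44410 m³ = 36.01 acre-ft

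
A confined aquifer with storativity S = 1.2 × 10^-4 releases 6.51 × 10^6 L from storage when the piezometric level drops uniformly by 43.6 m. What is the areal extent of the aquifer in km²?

ΔV = 6.51 × 10^6 L = 6510 m³
A = ΔV / (S × Δh) = 6510 / (1.2 × 10^-4 × 43.6) = 1.244 × 10^6 m²
A = 1.244 × 10^6 m² = 1.244 km²

A ≈ 1.24 km²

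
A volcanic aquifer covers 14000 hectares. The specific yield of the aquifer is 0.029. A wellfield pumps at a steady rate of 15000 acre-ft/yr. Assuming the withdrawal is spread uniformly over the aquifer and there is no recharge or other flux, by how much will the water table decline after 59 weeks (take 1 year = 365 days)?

Δh ≈ 5.16 m

A = 14000 hectares = 1.4 × 10^8 m²
Q = 15000 acre-ft/yr = 50690 m³/d
t = 59 weeks = 413 d
ΔV = Q × t = 50690 m³/d × 413 d = 2.094 × 10^7 m³
Δh = ΔV / (Sy × A) = 2.094 × 10^7 / (0.029 × 1.4 × 10^8) = 5.157 m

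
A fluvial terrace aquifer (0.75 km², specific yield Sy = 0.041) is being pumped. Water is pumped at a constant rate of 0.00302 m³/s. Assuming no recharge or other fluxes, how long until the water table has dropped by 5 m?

A = 0.75 km² = 7.5 × 10^5 m²
ΔV = Sy × A × Δh = 0.041 × 7.5 × 10^5 × 5 = 1.538 × 10^5 m³
Q = 0.00302 m³/s = 260.9 m³/d
t = ΔV / Q = 1.538 × 10^5 m³ / 260.9 m³/d = 589.2 d

t ≈ 589 days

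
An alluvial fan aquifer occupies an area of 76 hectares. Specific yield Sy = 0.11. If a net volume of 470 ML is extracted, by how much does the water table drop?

Δh ≈ 5.62 m

A = 76 hectares = 7.6 × 10^5 m²
ΔV = 470 ML = 4.7 × 10^5 m³
Δh = ΔV / (Sy × A) = 4.7 × 10^5 m³ / (0.11 × 7.6 × 10^5 m²) = 5.622 m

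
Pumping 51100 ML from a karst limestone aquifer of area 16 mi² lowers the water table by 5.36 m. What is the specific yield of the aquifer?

Sy ≈ 0.23

A = 16 mi² = 4.144 × 10^7 m²
ΔV = 51100 ML = 5.11 × 10^7 m³
Sy = ΔV / (A × Δh) = 5.11 × 10^7 m³ / (4.144 × 10^7 m² × 5.36 m) = 0.2301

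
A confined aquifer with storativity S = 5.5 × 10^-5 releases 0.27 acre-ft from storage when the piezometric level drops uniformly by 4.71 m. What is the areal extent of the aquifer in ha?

A ≈ 129 ha

ΔV = 0.27 acre-ft = 333 m³
A = ΔV / (S × Δh) = 333 / (5.5 × 10^-5 × 4.71) = 1.286 × 10^6 m²
A = 1.286 × 10^6 m² = 128.6 ha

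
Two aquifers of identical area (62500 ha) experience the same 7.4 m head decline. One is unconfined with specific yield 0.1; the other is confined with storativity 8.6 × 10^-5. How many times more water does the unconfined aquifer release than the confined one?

A = 62500 ha = 6.25 × 10^8 m²
Unconfined: ΔV_u = Sy × A × Δh = 0.1 × 6.25 × 10^8 × 7.4 = 4.625 × 10^8 m³
Confined: ΔV_c = S × A × Δh = 8.6 × 10^-5 × 6.25 × 10^8 × 7.4 = 3.978 × 10^5 m³
Ratio = ΔV_u / ΔV_c = Sy / S = 0.1 / 8.6 × 10^-5 = 1163

ΔV_u / ΔV_c ≈ 1160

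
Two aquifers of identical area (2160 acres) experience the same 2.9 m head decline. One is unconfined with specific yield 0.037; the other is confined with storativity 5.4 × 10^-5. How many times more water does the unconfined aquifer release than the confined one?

A = 2160 acres = 8.741 × 10^6 m²
Unconfined: ΔV_u = Sy × A × Δh = 0.037 × 8.741 × 10^6 × 2.9 = 9.379 × 10^5 m³
Confined: ΔV_c = S × A × Δh = 5.4 × 10^-5 × 8.741 × 10^6 × 2.9 = 1369 m³
Ratio = ΔV_u / ΔV_c = Sy / S = 0.037 / 5.4 × 10^-5 = 685.2

ΔV_u / ΔV_c ≈ 685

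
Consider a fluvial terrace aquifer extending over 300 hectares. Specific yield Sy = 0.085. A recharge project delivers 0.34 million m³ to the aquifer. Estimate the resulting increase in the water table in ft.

A = 300 hectares = 3 × 10^6 m²
ΔV = 0.34 million m³ = 3.4 × 10^5 m³
Δh = ΔV / (Sy × A) = 3.4 × 10^5 m³ / (0.085 × 3 × 10^6 m²) = 1.333 m
Δh = 1.333 m = 4.374 ft

Δh ≈ 4.37 ft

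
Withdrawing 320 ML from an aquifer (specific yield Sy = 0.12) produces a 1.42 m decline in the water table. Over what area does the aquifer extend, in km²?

A ≈ 1.88 km²

ΔV = 320 ML = 3.2 × 10^5 m³
A = ΔV / (Sy × Δh) = 3.2 × 10^5 / (0.12 × 1.42) = 1.878 × 10^6 m²
A = 1.878 × 10^6 m² = 1.878 km²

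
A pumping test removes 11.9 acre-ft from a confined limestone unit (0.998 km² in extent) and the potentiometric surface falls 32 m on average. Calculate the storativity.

A = 0.998 km² = 9.98 × 10^5 m²
ΔV = 11.9 acre-ft = 14680 m³
S = ΔV / (A × Δh) = 14680 m³ / (9.98 × 10^5 m² × 32 m) = 4.596 × 10^-4

S ≈ 4.6 × 10^-4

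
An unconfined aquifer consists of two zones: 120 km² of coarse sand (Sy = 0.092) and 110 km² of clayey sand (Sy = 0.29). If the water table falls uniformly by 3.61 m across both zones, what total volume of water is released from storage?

A₁ = 120 km² = 1.2 × 10^8 m²; A₂ = 110 km² = 1.1 × 10^8 m²
ΔV₁ = 0.092 × 1.2 × 10^8 × 3.61 = 3.985 × 10^7 m³
ΔV₂ = 0.29 × 1.1 × 10^8 × 3.61 = 1.152 × 10^8 m³
ΔV = ΔV₁ + ΔV₂ = 1.55 × 10^8 m³

ΔV ≈ 1.55 × 10^8 m³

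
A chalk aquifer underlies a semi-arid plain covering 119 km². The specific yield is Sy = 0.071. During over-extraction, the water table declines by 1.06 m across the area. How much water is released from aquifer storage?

ΔV ≈ 8.96 × 10^6 m³

A = 119 km² = 1.19 × 10^8 m²
ΔV = Sy × A × Δh = 0.071 × 1.19 × 10^8 m² × 1.06 m = 8.956 × 10^6 m³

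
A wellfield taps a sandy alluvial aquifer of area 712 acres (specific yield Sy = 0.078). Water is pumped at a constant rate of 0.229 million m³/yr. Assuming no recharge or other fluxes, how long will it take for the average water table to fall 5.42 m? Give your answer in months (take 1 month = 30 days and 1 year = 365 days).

t ≈ 64.7 months

A = 712 acres = 2.881 × 10^6 m²
ΔV = Sy × A × Δh = 0.078 × 2.881 × 10^6 × 5.42 = 1.218 × 10^6 m³
Q = 0.229 million m³/yr = 627.4 m³/d
t = ΔV / Q = 1.218 × 10^6 m³ / 627.4 m³/d = 1942 d
t = 1942 d ≈ 64.72 months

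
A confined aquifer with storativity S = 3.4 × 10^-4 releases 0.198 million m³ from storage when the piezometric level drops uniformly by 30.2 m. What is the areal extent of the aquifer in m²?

ΔV = 0.198 million m³ = 1.98 × 10^5 m³
A = ΔV / (S × Δh) = 1.98 × 10^5 / (3.4 × 10^-4 × 30.2) = 1.928 × 10^7 m²

A ≈ 1.93 × 10^7 m²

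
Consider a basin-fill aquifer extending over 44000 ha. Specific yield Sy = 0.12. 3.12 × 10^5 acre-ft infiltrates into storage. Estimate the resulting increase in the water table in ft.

Δh ≈ 23.9 ft

A = 44000 ha = 4.4 × 10^8 m²
ΔV = 3.12 × 10^5 acre-ft = 3.848 × 10^8 m³
Δh = ΔV / (Sy × A) = 3.848 × 10^8 m³ / (0.12 × 4.4 × 10^8 m²) = 7.289 m
Δh = 7.289 m = 23.91 ft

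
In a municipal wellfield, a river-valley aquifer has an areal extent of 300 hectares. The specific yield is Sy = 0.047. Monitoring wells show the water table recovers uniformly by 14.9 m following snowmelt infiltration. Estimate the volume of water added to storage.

ΔV ≈ 2.1 × 10^6 m³

A = 300 hectares = 3 × 10^6 m²
ΔV = Sy × A × Δh = 0.047 × 3 × 10^6 m² × 14.9 m = 2.101 × 10^6 m³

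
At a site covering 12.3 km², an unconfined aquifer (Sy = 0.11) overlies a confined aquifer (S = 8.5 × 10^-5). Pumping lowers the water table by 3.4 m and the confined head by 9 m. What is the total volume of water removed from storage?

ΔV ≈ 4.61 × 10^6 m³

A = 12.3 km² = 1.23 × 10^7 m²
Unconfined: ΔV_u = Sy × A × Δh_u = 0.11 × 1.23 × 10^7 × 3.4 = 4.6 × 10^6 m³
Confined: ΔV_c = S × A × Δh_c = 8.5 × 10^-5 × 1.23 × 10^7 × 9 = 9410 m³
Total ΔV = 4.6 × 10^6 + 9410 = 4.61 × 10^6 m³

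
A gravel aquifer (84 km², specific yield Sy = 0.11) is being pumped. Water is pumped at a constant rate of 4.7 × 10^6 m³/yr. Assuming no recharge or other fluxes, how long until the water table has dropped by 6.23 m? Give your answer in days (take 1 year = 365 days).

t ≈ 4470 days

A = 84 km² = 8.4 × 10^7 m²
ΔV = Sy × A × Δh = 0.11 × 8.4 × 10^7 × 6.23 = 5.757 × 10^7 m³
Q = 4.7 × 10^6 m³/yr = 12880 m³/d
t = ΔV / Q = 5.757 × 10^7 m³ / 12880 m³/d = 4470 d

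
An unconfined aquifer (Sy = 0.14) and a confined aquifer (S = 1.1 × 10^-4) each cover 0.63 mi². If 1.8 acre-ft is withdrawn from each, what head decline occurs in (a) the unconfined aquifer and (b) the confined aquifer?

Δh_u ≈ 0.00972 m; Δh_c ≈ 12.4 m

A = 0.63 mi² = 1.632 × 10^6 m²
ΔV = 1.8 acre-ft = 2220 m³
Unconfined: Δh_u = ΔV/(Sy·A) = 2220/(0.14 × 1.632 × 10^6) = 0.009719 m
Confined: Δh_c = ΔV/(S·A) = 2220/(1.1 × 10^-4 × 1.632 × 10^6) = 12.37 m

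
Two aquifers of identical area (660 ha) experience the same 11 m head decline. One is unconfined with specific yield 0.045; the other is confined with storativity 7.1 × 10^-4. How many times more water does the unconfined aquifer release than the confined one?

A = 660 ha = 6.6 × 10^6 m²
Unconfined: ΔV_u = Sy × A × Δh = 0.045 × 6.6 × 10^6 × 11 = 3.267 × 10^6 m³
Confined: ΔV_c = S × A × Δh = 7.1 × 10^-4 × 6.6 × 10^6 × 11 = 51550 m³
Ratio = ΔV_u / ΔV_c = Sy / S = 0.045 / 7.1 × 10^-4 = 63.38

ΔV_u / ΔV_c ≈ 63.4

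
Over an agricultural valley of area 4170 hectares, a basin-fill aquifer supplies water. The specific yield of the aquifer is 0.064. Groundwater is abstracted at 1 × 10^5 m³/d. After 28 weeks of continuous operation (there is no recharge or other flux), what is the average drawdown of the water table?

A = 4170 hectares = 4.17 × 10^7 m²
t = 28 weeks = 196 d
ΔV = Q × t = 1 × 10^5 m³/d × 196 d = 1.96 × 10^7 m³
Δh = ΔV / (Sy × A) = 1.96 × 10^7 / (0.064 × 4.17 × 10^7) = 7.344 m

Δh ≈ 7.34 m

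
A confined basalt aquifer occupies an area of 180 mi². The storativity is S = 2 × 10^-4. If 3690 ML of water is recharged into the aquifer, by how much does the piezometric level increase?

A = 180 mi² = 4.662 × 10^8 m²
ΔV = 3690 ML = 3.69 × 10^6 m³
Δh = ΔV / (S × A) = 3.69 × 10^6 m³ / (2 × 10^-4 × 4.662 × 10^8 m²) = 39.58 m

Δh ≈ 39.6 m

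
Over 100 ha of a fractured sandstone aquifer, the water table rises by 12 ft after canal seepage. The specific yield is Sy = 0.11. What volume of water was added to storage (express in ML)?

ΔV ≈ 402 ML

A = 100 ha = 1 × 10^6 m²
Δh = 12 ft = 3.658 m
ΔV = Sy × A × Δh = 0.11 × 1 × 10^6 m² × 3.658 m = 4.023 × 10^5 m³
ΔV = 4.023 × 10^5 m³ = 402.3 ML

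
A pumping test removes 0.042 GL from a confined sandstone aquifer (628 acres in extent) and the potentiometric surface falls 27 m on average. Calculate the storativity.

A = 628 acres = 2.541 × 10^6 m²
ΔV = 0.042 GL = 42000 m³
S = ΔV / (A × Δh) = 42000 m³ / (2.541 × 10^6 m² × 27 m) = 6.121 × 10^-4

S ≈ 6.1 × 10^-4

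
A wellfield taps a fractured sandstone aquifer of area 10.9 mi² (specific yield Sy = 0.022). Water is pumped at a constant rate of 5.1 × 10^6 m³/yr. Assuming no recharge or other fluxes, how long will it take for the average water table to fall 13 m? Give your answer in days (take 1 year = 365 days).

A = 10.9 mi² = 2.823 × 10^7 m²
ΔV = Sy × A × Δh = 0.022 × 2.823 × 10^7 × 13 = 8.074 × 10^6 m³
Q = 5.1 × 10^6 m³/yr = 13970 m³/d
t = ΔV / Q = 8.074 × 10^6 m³ / 13970 m³/d = 577.8 d

t ≈ 578 days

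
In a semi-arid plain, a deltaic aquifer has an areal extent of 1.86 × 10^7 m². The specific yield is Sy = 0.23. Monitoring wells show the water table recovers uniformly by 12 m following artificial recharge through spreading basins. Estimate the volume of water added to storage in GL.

ΔV ≈ 51.3 GL

ΔV = Sy × A × Δh = 0.23 × 1.86 × 10^7 m² × 12 m = 5.134 × 10^7 m³
ΔV = 5.134 × 10^7 m³ = 51.34 GL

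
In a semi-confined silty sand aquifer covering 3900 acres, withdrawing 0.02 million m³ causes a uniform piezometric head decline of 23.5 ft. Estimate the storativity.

S ≈ 1.8 × 10^-4

A = 3900 acres = 1.578 × 10^7 m²
Δh = 23.5 ft = 7.163 m
ΔV = 0.02 million m³ = 20000 m³
S = ΔV / (A × Δh) = 20000 m³ / (1.578 × 10^7 m² × 7.163 m) = 1.769 × 10^-4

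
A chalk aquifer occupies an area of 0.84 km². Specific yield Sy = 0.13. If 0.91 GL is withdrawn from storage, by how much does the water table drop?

Δh ≈ 8.33 m

A = 0.84 km² = 8.4 × 10^5 m²
ΔV = 0.91 GL = 9.1 × 10^5 m³
Δh = ΔV / (Sy × A) = 9.1 × 10^5 m³ / (0.13 × 8.4 × 10^5 m²) = 8.333 m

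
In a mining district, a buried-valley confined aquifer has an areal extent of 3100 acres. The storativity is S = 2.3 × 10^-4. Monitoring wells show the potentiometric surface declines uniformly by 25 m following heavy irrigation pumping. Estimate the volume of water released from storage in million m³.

A = 3100 acres = 1.255 × 10^7 m²
ΔV = S × A × Δh = 2.3 × 10^-4 × 1.255 × 10^7 m² × 25 m = 72140 m³
ΔV = 72140 m³ = 0.07214 million m³

ΔV ≈ 0.0721 million m³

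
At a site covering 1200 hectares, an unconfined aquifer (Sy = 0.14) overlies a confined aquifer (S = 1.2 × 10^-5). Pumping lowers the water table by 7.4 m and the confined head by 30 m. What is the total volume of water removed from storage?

ΔV ≈ 1.24 × 10^7 m³

A = 1200 hectares = 1.2 × 10^7 m²
Unconfined: ΔV_u = Sy × A × Δh_u = 0.14 × 1.2 × 10^7 × 7.4 = 1.243 × 10^7 m³
Confined: ΔV_c = S × A × Δh_c = 1.2 × 10^-5 × 1.2 × 10^7 × 30 = 4320 m³
Total ΔV = 1.243 × 10^7 + 4320 = 1.244 × 10^7 m³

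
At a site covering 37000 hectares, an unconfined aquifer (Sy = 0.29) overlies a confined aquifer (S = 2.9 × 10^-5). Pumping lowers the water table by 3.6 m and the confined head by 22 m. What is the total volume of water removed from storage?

ΔV ≈ 3.87 × 10^8 m³

A = 37000 hectares = 3.7 × 10^8 m²
Unconfined: ΔV_u = Sy × A × Δh_u = 0.29 × 3.7 × 10^8 × 3.6 = 3.863 × 10^8 m³
Confined: ΔV_c = S × A × Δh_c = 2.9 × 10^-5 × 3.7 × 10^8 × 22 = 2.361 × 10^5 m³
Total ΔV = 3.863 × 10^8 + 2.361 × 10^5 = 3.865 × 10^8 m³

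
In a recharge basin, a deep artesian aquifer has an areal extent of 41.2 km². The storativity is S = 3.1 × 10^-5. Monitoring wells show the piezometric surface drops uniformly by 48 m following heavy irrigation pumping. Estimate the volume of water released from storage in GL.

A = 41.2 km² = 4.12 × 10^7 m²
ΔV = S × A × Δh = 3.1 × 10^-5 × 4.12 × 10^7 m² × 48 m = 61310 m³
ΔV = 61310 m³ = 0.06131 GL

ΔV ≈ 0.0613 GL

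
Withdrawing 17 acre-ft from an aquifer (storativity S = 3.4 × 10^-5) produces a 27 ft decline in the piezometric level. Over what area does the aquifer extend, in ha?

Δh = 27 ft = 8.23 m
ΔV = 17 acre-ft = 20970 m³
A = ΔV / (S × Δh) = 20970 / (3.4 × 10^-5 × 8.23) = 7.494 × 10^7 m²
A = 7.494 × 10^7 m² = 7494 ha

A ≈ 7490 ha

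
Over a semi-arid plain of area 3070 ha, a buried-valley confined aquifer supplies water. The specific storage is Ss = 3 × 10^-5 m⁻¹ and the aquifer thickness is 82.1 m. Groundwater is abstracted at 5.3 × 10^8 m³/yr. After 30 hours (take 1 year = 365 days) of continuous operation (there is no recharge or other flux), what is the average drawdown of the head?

S = Ss × b = 3 × 10^-5 m⁻¹ × 82.1 m = 2.463 × 10^-3
A = 3070 ha = 3.07 × 10^7 m²
Q = 5.3 × 10^8 m³/yr = 1.452 × 10^6 m³/d
t = 30 hours = 1.25 d
ΔV = Q × t = 1.452 × 10^6 m³/d × 1.25 d = 1.815 × 10^6 m³
Δh = ΔV / (S × A) = 1.815 × 10^6 / (0.002463 × 3.07 × 10^7) = 24 m

Δh ≈ 24 m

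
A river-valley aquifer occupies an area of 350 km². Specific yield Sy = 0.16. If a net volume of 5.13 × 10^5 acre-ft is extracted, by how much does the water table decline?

Δh ≈ 11.3 m

A = 350 km² = 3.5 × 10^8 m²
ΔV = 5.13 × 10^5 acre-ft = 6.328 × 10^8 m³
Δh = ΔV / (Sy × A) = 6.328 × 10^8 m³ / (0.16 × 3.5 × 10^8 m²) = 11.3 m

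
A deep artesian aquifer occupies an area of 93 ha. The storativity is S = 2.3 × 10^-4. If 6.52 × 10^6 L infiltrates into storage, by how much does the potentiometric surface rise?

A = 93 ha = 9.3 × 10^5 m²
ΔV = 6.52 × 10^6 L = 6520 m³
Δh = ΔV / (S × A) = 6520 m³ / (2.3 × 10^-4 × 9.3 × 10^5 m²) = 30.48 m

Δh ≈ 30.5 m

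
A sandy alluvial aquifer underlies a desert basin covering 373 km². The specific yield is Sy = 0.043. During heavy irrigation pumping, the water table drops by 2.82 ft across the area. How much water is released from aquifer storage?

ΔV ≈ 1.38 × 10^7 m³

A = 373 km² = 3.73 × 10^8 m²
Δh = 2.82 ft = 0.8595 m
ΔV = Sy × A × Δh = 0.043 × 3.73 × 10^8 m² × 0.8595 m = 1.379 × 10^7 m³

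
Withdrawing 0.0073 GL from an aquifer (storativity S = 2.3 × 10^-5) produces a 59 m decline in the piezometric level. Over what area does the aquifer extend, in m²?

A ≈ 5.38 × 10^6 m²

ΔV = 0.0073 GL = 7300 m³
A = ΔV / (S × Δh) = 7300 / (2.3 × 10^-5 × 59) = 5.38 × 10^6 m²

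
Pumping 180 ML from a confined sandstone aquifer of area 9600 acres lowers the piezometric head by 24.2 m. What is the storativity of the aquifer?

A = 9600 acres = 3.885 × 10^7 m²
ΔV = 180 ML = 1.8 × 10^5 m³
S = ΔV / (A × Δh) = 1.8 × 10^5 m³ / (3.885 × 10^7 m² × 24.2 m) = 1.915 × 10^-4

S ≈ 1.9 × 10^-4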